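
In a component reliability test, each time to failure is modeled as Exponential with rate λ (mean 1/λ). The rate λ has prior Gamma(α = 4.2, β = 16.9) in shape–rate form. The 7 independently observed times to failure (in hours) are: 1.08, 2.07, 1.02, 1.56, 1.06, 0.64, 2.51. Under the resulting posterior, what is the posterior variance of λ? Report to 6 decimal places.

0.015547

With a Gamma(shape α, rate β) prior on the exponential rate λ, the posterior after n observations with total T = Σxᵢ is Gamma(α+n, β+T).
Sum of observations T = 9.94 hours; n = 7.
Posterior: Gamma(4.2+7, 16.9+9.94) = Gamma(11.2, 26.84).
Var = α/β² = 0.015547.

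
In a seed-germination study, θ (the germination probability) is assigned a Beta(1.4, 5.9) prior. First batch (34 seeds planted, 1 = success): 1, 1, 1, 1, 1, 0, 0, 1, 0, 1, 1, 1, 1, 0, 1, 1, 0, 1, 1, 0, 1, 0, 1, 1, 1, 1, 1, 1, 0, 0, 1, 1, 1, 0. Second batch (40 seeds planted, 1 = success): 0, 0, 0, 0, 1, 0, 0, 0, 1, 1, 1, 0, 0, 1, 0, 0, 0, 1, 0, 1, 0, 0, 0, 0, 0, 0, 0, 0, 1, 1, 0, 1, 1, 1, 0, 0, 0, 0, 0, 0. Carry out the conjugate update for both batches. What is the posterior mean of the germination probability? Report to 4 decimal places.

0.4600

The Beta prior is conjugate to a Binomial/Bernoulli likelihood; the update adds successes to α and failures to β.
After batch 1: Beta(1.4+24, 5.9+10) = Beta(25.4, 15.9).
After batch 2: Beta(25.4+12, 15.9+28) = Beta(37.4, 43.9).
Posterior mean = α/(α+β) = 37.4/81.3 = 0.4600.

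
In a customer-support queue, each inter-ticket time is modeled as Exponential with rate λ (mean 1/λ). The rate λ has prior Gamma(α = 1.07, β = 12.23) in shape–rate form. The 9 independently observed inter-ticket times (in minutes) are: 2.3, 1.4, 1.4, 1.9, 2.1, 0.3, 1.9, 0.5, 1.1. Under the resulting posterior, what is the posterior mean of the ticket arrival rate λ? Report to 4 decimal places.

0.4007

With a Gamma(shape α, rate β) prior on the exponential rate λ, the posterior after n observations with total T = Σxᵢ is Gamma(α+n, β+T).
Sum of observations T = 12.9 minutes; n = 9.
Posterior: Gamma(1.07+9, 12.23+12.9) = Gamma(10.07, 25.13).
Posterior mean of λ = α/β = 10.07/25.13 = 0.4007.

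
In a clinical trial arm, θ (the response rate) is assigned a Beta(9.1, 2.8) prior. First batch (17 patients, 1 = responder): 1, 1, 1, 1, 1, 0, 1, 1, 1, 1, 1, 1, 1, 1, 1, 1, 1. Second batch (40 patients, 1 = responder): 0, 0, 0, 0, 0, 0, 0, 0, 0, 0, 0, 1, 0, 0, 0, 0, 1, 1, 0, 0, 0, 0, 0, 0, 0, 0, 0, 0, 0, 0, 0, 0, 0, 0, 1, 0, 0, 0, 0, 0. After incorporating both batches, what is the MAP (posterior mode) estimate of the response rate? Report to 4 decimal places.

The Beta prior is conjugate to a Binomial/Bernoulli likelihood; the update adds successes to α and failures to β.
After batch 1: Beta(9.1+16, 2.8+1) = Beta(25.1, 3.8).
After batch 2: Beta(25.1+4, 3.8+36) = Beta(29.1, 39.8).
Mode of Beta(a,b) for a,b>1 is (a−1)/(a+b−2) = 28.1/66.9 = 0.4200.

0.4200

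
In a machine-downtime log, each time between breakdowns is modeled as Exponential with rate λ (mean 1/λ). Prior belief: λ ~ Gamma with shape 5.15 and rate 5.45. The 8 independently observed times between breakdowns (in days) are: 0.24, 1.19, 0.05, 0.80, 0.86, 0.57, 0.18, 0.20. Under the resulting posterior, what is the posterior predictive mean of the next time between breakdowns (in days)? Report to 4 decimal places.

0.7852

With a Gamma(shape α, rate β) prior on the exponential rate λ, the posterior after n observations with total T = Σxᵢ is Gamma(α+n, β+T).
Sum of observations T = 4.09 days; n = 8.
Posterior: Gamma(5.15+8, 5.45+4.09) = Gamma(13.15, 9.54).
The predictive distribution for the next observation is Lomax; its mean is β/(α−1) = 9.54/12.15 = 0.7852.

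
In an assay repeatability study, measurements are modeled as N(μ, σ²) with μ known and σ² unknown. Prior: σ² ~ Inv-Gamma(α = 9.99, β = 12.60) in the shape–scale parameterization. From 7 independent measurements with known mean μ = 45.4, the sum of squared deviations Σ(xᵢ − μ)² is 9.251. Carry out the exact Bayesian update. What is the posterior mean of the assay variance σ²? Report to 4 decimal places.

1.3791

With known mean μ and an Inverse-Gamma(α, β) prior on σ², the Normal likelihood is conjugate: posterior is Inv-Gamma(α + n/2, β + Σ(xᵢ−μ)²/2).
Posterior: Inv-Gamma(9.99 + 7/2, 12.60 + 9.251/2) = Inv-Gamma(13.49, 17.2255).
E[σ²|data] = β/(α−1) = 17.2255/12.49 = 1.3791.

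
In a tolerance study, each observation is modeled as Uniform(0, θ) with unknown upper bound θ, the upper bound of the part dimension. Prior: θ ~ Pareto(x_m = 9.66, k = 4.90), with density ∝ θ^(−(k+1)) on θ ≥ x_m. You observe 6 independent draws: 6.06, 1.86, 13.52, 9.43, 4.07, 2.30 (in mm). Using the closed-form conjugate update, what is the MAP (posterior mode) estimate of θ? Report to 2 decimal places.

A Pareto(scale x_m, shape k) prior on the upper bound θ of Uniform(0, θ) is conjugate: posterior is Pareto(max(x_m, max xᵢ), k + n).
Sample maximum = 13.52; prior scale x_m = 9.66 → posterior scale = max = 13.52.
Posterior shape = 4.90 + 6 = 10.90.
The Pareto density is decreasing on [x_m, ∞), so the mode is x_m = 13.52.

13.52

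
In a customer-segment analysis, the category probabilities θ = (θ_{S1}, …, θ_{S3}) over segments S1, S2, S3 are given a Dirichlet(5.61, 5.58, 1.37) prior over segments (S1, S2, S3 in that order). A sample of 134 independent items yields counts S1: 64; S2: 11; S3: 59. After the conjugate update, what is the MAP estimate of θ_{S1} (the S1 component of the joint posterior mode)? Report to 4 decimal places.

0.4779

The Dirichlet prior is conjugate to the Multinomial likelihood: each posterior αⱼ = prior αⱼ + observed count nⱼ.
Posterior concentration: (69.61, 16.58, 60.37), total = 146.56.
Joint mode component: (α_{S1}−1)/(Σα−K) = 68.61/143.56 = 0.4779.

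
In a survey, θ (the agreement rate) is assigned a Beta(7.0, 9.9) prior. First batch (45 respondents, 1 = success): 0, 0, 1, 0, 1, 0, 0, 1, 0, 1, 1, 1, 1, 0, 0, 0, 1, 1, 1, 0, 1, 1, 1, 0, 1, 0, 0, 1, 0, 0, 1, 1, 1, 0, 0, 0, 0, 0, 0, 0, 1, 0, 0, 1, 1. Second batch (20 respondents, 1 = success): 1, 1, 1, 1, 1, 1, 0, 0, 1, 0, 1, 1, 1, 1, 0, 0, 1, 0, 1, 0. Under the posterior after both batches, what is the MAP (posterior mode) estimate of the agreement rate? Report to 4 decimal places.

The Beta prior is conjugate to a Binomial/Bernoulli likelihood; the update adds successes to α and failures to β.
After batch 1: Beta(7.0+21, 9.9+24) = Beta(28.0, 33.9).
After batch 2: Beta(28.0+13, 33.9+7) = Beta(41.0, 40.9).
Mode of Beta(a,b) for a,b>1 is (a−1)/(a+b−2) = 40.0/79.9 = 0.5006.

0.5006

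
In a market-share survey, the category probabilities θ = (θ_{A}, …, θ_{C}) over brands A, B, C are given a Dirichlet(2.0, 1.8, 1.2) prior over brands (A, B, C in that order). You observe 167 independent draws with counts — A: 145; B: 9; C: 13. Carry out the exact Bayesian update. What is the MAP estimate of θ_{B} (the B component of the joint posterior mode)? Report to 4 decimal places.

0.0580

The Dirichlet prior is conjugate to the Multinomial likelihood: each posterior αⱼ = prior αⱼ + observed count nⱼ.
Posterior concentration: (147.0, 10.8, 14.2), total = 172.0.
Joint mode component: (α_{B}−1)/(Σα−K) = 9.8/169.0 = 0.0580.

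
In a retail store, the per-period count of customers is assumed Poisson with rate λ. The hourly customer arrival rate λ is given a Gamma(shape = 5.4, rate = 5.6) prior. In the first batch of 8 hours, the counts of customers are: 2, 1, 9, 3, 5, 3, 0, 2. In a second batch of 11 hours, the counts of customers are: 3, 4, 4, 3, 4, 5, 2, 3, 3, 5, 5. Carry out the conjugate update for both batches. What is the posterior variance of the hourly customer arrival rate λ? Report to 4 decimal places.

With a Gamma(shape α, rate β) prior, the Poisson likelihood is conjugate: the posterior is Gamma(α + ΣXᵢ, β + n).
Batch 1: sum of counts S = 25 over n = 8 hours.
After batch 1: Gamma(α+S, β+n) = Gamma(5.4+25, 5.6+8) = Gamma(30.4, 13.6).
Batch 2: sum of counts S = 41 over n = 11 hours.
After batch 2: Gamma(α+S, β+n) = Gamma(30.4+41, 13.6+11) = Gamma(71.4, 24.6).
Var = α/β² = 71.4/24.6² = 0.1180.

0.1180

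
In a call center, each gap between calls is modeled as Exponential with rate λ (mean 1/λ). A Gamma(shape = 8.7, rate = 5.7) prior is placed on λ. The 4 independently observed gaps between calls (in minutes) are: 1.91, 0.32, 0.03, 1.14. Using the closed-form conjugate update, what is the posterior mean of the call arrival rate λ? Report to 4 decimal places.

With a Gamma(shape α, rate β) prior on the exponential rate λ, the posterior after n observations with total T = Σxᵢ is Gamma(α+n, β+T).
Sum of observations T = 3.40 minutes; n = 4.
Posterior: Gamma(8.7+4, 5.7+3.40) = Gamma(12.7, 9.10).
Posterior mean of λ = α/β = 12.7/9.10 = 1.3956.

1.3956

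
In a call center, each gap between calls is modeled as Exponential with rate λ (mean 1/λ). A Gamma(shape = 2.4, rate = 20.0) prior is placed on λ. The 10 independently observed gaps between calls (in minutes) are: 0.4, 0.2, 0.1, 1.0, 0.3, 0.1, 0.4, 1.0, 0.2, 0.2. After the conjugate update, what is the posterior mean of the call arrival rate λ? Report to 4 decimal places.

0.5188

With a Gamma(shape α, rate β) prior on the exponential rate λ, the posterior after n observations with total T = Σxᵢ is Gamma(α+n, β+T).
Sum of observations T = 3.9 minutes; n = 10.
Posterior: Gamma(2.4+10, 20.0+3.9) = Gamma(12.4, 23.9).
Posterior mean of λ = α/β = 12.4/23.9 = 0.5188.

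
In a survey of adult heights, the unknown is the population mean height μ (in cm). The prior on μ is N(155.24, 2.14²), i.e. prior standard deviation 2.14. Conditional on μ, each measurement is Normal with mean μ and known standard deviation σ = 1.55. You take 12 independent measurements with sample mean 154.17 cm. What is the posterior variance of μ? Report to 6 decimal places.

For Normal data with known variance σ², a Normal(μ₀, σ₀²) prior on μ is conjugate. Posterior precision = 1/σ₀² + n/σ²; posterior mean is the precision-weighted average of μ₀ and x̄.
σ₀² = 2.14² = 4.5796, σ² = 1.55² = 2.4025; σ² + n·σ₀² = 2.4025 + 12·4.5796 = 57.3577.
Posterior precision = 1/σ₀² + n/σ² = 1/4.5796 + 12/2.4025 = (σ² + n·σ₀²)/(σ₀²σ²) = 57.3577/(4.5796·2.4025); posterior variance σₙ² = σ₀²σ²/(σ² + n·σ₀²) = 4.5796·2.4025/57.3577 = 0.191822.

0.191822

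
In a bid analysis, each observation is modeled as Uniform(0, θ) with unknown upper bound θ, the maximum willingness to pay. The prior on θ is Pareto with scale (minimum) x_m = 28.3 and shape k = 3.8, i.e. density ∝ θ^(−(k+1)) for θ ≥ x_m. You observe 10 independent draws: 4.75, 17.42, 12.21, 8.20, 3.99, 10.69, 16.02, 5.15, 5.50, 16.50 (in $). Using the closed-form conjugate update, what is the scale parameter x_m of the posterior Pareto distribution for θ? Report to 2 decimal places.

A Pareto(scale x_m, shape k) prior on the upper bound θ of Uniform(0, θ) is conjugate: posterior is Pareto(max(x_m, max xᵢ), k + n).
Sample maximum = 17.42; prior scale x_m = 28.3 → posterior scale = max = 28.30.
Posterior shape = 3.8 + 10 = 13.8.
Posterior scale x_m = 28.30.

28.30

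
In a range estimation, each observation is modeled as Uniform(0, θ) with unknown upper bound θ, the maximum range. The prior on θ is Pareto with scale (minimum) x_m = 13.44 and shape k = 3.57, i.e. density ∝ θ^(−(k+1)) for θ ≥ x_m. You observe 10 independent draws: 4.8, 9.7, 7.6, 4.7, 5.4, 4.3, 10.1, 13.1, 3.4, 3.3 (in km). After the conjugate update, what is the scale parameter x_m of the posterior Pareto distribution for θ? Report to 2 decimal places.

13.44

A Pareto(scale x_m, shape k) prior on the upper bound θ of Uniform(0, θ) is conjugate: posterior is Pareto(max(x_m, max xᵢ), k + n).
Sample maximum = 13.1; prior scale x_m = 13.44 → posterior scale = max = 13.44.
Posterior shape = 3.57 + 10 = 13.57.
Posterior scale x_m = 13.44.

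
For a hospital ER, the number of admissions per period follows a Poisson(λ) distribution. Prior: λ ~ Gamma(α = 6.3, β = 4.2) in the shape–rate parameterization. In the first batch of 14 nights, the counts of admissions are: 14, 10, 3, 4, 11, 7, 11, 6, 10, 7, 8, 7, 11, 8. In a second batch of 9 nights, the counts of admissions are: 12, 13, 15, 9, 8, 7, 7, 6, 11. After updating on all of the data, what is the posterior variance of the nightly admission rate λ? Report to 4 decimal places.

0.2856

With a Gamma(shape α, rate β) prior, the Poisson likelihood is conjugate: the posterior is Gamma(α + ΣXᵢ, β + n).
Batch 1: sum of counts S = 117 over n = 14 nights.
After batch 1: Gamma(α+S, β+n) = Gamma(6.3+117, 4.2+14) = Gamma(123.3, 18.2).
Batch 2: sum of counts S = 88 over n = 9 nights.
After batch 2: Gamma(α+S, β+n) = Gamma(123.3+88, 18.2+9) = Gamma(211.3, 27.2).
Var = α/β² = 211.3/27.2² = 0.2856.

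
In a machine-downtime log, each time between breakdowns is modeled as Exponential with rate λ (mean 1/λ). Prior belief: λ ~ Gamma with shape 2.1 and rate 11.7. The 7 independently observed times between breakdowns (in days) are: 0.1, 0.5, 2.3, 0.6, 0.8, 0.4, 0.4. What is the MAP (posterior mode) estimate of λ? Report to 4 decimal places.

0.4821

With a Gamma(shape α, rate β) prior on the exponential rate λ, the posterior after n observations with total T = Σxᵢ is Gamma(α+n, β+T).
Sum of observations T = 5.1 days; n = 7.
Posterior: Gamma(2.1+7, 11.7+5.1) = Gamma(9.1, 16.8).
Mode = (α−1)/β = 0.4821.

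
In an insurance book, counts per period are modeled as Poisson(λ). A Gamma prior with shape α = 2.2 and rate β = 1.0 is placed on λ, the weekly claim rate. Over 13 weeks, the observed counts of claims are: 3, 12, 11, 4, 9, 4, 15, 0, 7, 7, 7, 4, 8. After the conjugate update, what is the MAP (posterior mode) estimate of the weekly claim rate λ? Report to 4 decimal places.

6.5857

With a Gamma(shape α, rate β) prior, the Poisson likelihood is conjugate: the posterior is Gamma(α + ΣXᵢ, β + n).
Sum of counts S = 91 over n = 13 weeks.
Posterior: Gamma(α+S, β+n) = Gamma(2.2+91, 1.0+13) = Gamma(93.2, 14.0).
Mode of Gamma(α,β) for α≥1 is (α−1)/β = 92.2/14.0 = 6.5857.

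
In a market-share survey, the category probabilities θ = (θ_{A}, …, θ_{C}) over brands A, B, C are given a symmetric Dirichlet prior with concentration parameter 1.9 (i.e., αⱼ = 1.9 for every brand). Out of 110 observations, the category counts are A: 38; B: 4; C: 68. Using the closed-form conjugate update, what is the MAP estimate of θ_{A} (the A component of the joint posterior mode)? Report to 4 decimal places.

0.3452

The Dirichlet prior is conjugate to the Multinomial likelihood: each posterior αⱼ = prior αⱼ + observed count nⱼ.
Posterior concentration: (39.9, 5.9, 69.9), total = 115.7.
Joint mode component: (α_{A}−1)/(Σα−K) = 38.9/112.7 = 0.3452.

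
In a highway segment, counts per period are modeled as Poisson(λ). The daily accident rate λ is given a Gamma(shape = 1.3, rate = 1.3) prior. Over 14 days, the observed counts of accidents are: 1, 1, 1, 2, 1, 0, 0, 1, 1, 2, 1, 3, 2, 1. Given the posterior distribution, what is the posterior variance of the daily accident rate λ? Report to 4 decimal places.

With a Gamma(shape α, rate β) prior, the Poisson likelihood is conjugate: the posterior is Gamma(α + ΣXᵢ, β + n).
Sum of counts S = 17 over n = 14 days.
Posterior: Gamma(α+S, β+n) = Gamma(1.3+17, 1.3+14) = Gamma(18.3, 15.3).
Var = α/β² = 18.3/15.3² = 0.0782.

0.0782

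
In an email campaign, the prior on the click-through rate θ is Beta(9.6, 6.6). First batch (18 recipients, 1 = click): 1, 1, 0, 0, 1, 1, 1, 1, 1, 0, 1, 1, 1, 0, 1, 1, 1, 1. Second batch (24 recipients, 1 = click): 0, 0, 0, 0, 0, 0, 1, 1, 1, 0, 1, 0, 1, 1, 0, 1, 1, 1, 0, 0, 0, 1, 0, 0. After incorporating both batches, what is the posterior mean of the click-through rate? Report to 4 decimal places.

The Beta prior is conjugate to a Binomial/Bernoulli likelihood; the update adds successes to α and failures to β.
After batch 1: Beta(9.6+14, 6.6+4) = Beta(23.6, 10.6).
After batch 2: Beta(23.6+10, 10.6+14) = Beta(33.6, 24.6).
Posterior mean = α/(α+β) = 33.6/58.2 = 0.5773.

0.5773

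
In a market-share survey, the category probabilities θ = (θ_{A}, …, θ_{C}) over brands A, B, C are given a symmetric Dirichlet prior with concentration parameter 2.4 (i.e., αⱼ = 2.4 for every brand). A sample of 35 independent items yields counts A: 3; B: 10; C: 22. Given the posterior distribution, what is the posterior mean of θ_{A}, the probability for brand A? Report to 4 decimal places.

0.1280

The Dirichlet prior is conjugate to the Multinomial likelihood: each posterior αⱼ = prior αⱼ + observed count nⱼ.
Posterior concentration: (5.4, 12.4, 24.4), total = 42.2.
E[θ_{A}|data] = α_{A}/Σα = 5.4/42.2 = 0.1280.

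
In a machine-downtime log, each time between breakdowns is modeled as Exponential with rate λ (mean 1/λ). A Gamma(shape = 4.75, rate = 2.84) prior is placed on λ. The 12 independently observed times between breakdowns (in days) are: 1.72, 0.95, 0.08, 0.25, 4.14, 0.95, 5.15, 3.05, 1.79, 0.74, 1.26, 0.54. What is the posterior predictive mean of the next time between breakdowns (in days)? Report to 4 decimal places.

With a Gamma(shape α, rate β) prior on the exponential rate λ, the posterior after n observations with total T = Σxᵢ is Gamma(α+n, β+T).
Sum of observations T = 20.62 days; n = 12.
Posterior: Gamma(4.75+12, 2.84+20.62) = Gamma(16.75, 23.46).
The predictive distribution for the next observation is Lomax; its mean is β/(α−1) = 23.46/15.75 = 1.4895.

1.4895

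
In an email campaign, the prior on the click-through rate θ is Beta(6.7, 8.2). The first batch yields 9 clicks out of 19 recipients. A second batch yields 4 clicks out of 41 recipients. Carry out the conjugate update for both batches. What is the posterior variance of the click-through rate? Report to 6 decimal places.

0.002554

The Beta prior is conjugate to a Binomial/Bernoulli likelihood; the update adds successes to α and failures to β.
After batch 1: Beta(6.7+9, 8.2+10) = Beta(15.7, 18.2).
After batch 2: Beta(15.7+4, 18.2+37) = Beta(19.7, 55.2).
Var = αβ/((α+β)²(α+β+1)) = 19.7·55.2/(74.9²·75.9) = 0.002554.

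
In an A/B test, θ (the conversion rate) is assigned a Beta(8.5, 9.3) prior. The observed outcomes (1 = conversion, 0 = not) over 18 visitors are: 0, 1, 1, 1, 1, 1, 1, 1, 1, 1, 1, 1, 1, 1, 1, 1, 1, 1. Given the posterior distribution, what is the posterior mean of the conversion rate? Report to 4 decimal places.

The Beta prior is conjugate to a Binomial/Bernoulli likelihood; the update adds successes to α and failures to β.
Posterior: Beta(α+k, β+n−k) = Beta(8.5+17, 9.3+1) = Beta(25.5, 10.3).
Posterior mean = α/(α+β) = 25.5/35.8 = 0.7123.

0.7123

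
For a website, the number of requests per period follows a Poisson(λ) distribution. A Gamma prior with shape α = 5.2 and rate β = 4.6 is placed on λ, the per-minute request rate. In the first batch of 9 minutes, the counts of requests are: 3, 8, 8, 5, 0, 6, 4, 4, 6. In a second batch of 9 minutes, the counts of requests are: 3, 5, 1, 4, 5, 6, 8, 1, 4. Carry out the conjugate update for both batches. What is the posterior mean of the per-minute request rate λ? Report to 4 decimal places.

3.8142

With a Gamma(shape α, rate β) prior, the Poisson likelihood is conjugate: the posterior is Gamma(α + ΣXᵢ, β + n).
Batch 1: sum of counts S = 44 over n = 9 minutes.
After batch 1: Gamma(α+S, β+n) = Gamma(5.2+44, 4.6+9) = Gamma(49.2, 13.6).
Batch 2: sum of counts S = 37 over n = 9 minutes.
After batch 2: Gamma(α+S, β+n) = Gamma(49.2+37, 13.6+9) = Gamma(86.2, 22.6).
Posterior mean = α/β = 86.2/22.6 = 3.8142.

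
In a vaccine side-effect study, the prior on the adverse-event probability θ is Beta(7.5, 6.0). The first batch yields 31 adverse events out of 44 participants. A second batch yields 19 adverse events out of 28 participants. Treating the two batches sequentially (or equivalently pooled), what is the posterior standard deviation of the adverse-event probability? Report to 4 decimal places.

The Beta prior is conjugate to a Binomial/Bernoulli likelihood; the update adds successes to α and failures to β.
After batch 1: Beta(7.5+31, 6.0+13) = Beta(38.5, 19.0).
After batch 2: Beta(38.5+19, 19.0+9) = Beta(57.5, 28.0).
Var = αβ/((α+β)²(α+β+1)) = 57.5·28.0/(85.5²·86.5) = 0.00254611; SD = √0.00254611 = 0.0505.

0.0505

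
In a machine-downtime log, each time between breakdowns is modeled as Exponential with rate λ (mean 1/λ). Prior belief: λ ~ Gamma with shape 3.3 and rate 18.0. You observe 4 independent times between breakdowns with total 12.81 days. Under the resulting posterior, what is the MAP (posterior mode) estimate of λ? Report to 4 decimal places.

0.2045

With a Gamma(shape α, rate β) prior on the exponential rate λ, the posterior after n observations with total T = Σxᵢ is Gamma(α+n, β+T).
Posterior: Gamma(3.3+4, 18.0+12.81) = Gamma(7.3, 30.81).
Mode = (α−1)/β = 0.2045.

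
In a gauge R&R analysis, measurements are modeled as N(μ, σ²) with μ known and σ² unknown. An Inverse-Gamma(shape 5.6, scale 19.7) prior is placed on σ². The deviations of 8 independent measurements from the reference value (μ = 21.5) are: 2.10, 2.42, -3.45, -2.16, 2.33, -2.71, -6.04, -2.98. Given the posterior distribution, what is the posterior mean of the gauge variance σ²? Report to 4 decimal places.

With known mean μ and an Inverse-Gamma(α, β) prior on σ², the Normal likelihood is conjugate: posterior is Inv-Gamma(α + n/2, β + Σ(xᵢ−μ)²/2).
Σ(xᵢ−μ)² = (2.10)² + (2.42)² + (-3.45)² + (-2.16)² + (2.33)² + (-2.71)² + (-6.04)² + (-2.98)² = 84.9695.
Posterior: Inv-Gamma(5.6 + 8/2, 19.7 + 84.9695/2) = Inv-Gamma(9.60, 62.18475).
E[σ²|data] = β/(α−1) = 62.18475/8.60 = 7.2308.

7.2308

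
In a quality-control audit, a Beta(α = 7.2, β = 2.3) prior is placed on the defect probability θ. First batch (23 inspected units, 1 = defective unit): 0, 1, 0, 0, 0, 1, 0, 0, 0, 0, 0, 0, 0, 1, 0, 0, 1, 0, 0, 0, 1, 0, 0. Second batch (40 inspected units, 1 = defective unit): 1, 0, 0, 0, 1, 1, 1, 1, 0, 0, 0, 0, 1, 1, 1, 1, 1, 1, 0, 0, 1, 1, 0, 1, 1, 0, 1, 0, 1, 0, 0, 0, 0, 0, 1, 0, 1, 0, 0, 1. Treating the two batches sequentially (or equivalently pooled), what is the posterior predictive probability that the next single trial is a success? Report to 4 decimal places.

0.4441

The Beta prior is conjugate to a Binomial/Bernoulli likelihood; the update adds successes to α and failures to β.
After batch 1: Beta(7.2+5, 2.3+18) = Beta(12.2, 20.3).
After batch 2: Beta(12.2+20, 20.3+20) = Beta(32.2, 40.3).
For a single future Bernoulli trial, P(success | data) = α/(α+β) = 0.4441.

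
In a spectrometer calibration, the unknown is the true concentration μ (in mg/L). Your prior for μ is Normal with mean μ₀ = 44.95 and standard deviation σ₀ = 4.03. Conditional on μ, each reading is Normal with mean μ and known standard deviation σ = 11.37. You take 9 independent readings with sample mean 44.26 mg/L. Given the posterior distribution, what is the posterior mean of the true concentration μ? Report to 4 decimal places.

For Normal data with known variance σ², a Normal(μ₀, σ₀²) prior on μ is conjugate. Posterior precision = 1/σ₀² + n/σ²; posterior mean is the precision-weighted average of μ₀ and x̄.
n·x̄ = 9·44.26 = 398.34.
σ₀² = 4.03² = 16.2409, σ² = 11.37² = 129.2769; σ² + n·σ₀² = 129.2769 + 9·16.2409 = 275.445.
Posterior mean = (μ₀/σ₀² + n·x̄/σ²)/(1/σ₀² + n/σ²) = (σ²·μ₀ + σ₀²·n·x̄)/(σ² + n·σ₀²) = (129.2769·44.95 + 16.2409·398.34)/275.445 = 12280.396761/275.445 = 44.5838.

44.5838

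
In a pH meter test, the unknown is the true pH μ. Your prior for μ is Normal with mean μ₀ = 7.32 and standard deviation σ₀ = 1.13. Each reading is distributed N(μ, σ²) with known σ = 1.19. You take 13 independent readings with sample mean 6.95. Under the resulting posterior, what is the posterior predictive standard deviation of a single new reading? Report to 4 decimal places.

1.2314

For Normal data with known variance σ², a Normal(μ₀, σ₀²) prior on μ is conjugate. Posterior precision = 1/σ₀² + n/σ²; posterior mean is the precision-weighted average of μ₀ and x̄.
σ₀² = 1.13² = 1.2769, σ² = 1.19² = 1.4161; σ² + n·σ₀² = 1.4161 + 13·1.2769 = 18.0158.
Posterior precision = 1/σ₀² + n/σ² = 1/1.2769 + 13/1.4161 = (σ² + n·σ₀²)/(σ₀²σ²) = 18.0158/(1.2769·1.4161); posterior variance σₙ² = σ₀²σ²/(σ² + n·σ₀²) = 1.2769·1.4161/18.0158 = 0.100368.
Predictive variance for one new observation = σₙ² + σ² = 1.2769·1.4161/18.0158 + 1.4161 = σ²·(σ₀² + 18.0158)/18.0158 = 1.4161·19.2927/18.0158 = 1.516468; SD = √(1.4161·19.2927/18.0158) = 1.2314.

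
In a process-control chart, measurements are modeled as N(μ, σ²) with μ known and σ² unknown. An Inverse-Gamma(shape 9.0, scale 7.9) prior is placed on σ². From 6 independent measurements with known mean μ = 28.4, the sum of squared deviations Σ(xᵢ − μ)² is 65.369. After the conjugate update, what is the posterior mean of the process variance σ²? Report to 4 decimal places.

3.6895

With known mean μ and an Inverse-Gamma(α, β) prior on σ², the Normal likelihood is conjugate: posterior is Inv-Gamma(α + n/2, β + Σ(xᵢ−μ)²/2).
Posterior: Inv-Gamma(9.0 + 6/2, 7.9 + 65.369/2) = Inv-Gamma(12.00, 40.5845).
E[σ²|data] = β/(α−1) = 40.5845/11.00 = 3.6895.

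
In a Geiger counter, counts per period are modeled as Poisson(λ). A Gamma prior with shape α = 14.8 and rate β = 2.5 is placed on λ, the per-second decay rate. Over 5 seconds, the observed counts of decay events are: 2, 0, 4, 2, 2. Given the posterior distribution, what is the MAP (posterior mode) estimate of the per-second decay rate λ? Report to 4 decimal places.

With a Gamma(shape α, rate β) prior, the Poisson likelihood is conjugate: the posterior is Gamma(α + ΣXᵢ, β + n).
Sum of counts S = 10 over n = 5 seconds.
Posterior: Gamma(α+S, β+n) = Gamma(14.8+10, 2.5+5) = Gamma(24.8, 7.5).
Mode of Gamma(α,β) for α≥1 is (α−1)/β = 23.8/7.5 = 3.1733.

3.1733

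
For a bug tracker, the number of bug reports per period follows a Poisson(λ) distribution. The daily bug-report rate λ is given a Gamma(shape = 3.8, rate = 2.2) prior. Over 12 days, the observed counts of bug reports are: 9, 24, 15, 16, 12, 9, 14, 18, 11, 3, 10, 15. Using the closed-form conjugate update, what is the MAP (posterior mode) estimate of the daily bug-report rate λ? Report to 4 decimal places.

With a Gamma(shape α, rate β) prior, the Poisson likelihood is conjugate: the posterior is Gamma(α + ΣXᵢ, β + n).
Sum of counts S = 156 over n = 12 days.
Posterior: Gamma(α+S, β+n) = Gamma(3.8+156, 2.2+12) = Gamma(159.8, 14.2).
Mode of Gamma(α,β) for α≥1 is (α−1)/β = 158.8/14.2 = 11.1831.

11.1831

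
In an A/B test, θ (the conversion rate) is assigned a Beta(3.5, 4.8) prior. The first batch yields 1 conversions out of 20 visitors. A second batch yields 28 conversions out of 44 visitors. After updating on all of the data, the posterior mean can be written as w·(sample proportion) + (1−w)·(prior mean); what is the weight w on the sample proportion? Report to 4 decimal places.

The Beta prior is conjugate to a Binomial/Bernoulli likelihood; the update adds successes to α and failures to β.
Total number of visitors: n = 20 + 44 = 64.
Posterior mean = (α₀+k)/(α₀+β₀+n) = [n/(α₀+β₀+n)]·(k/n) + [(α₀+β₀)/(α₀+β₀+n)]·α₀/(α₀+β₀), so only n and the prior enter the weight.
The weight on the data is w = n/(α₀+β₀+n) = 64/(3.5+4.8+64) = 64/72.3 = 0.8852.

0.8852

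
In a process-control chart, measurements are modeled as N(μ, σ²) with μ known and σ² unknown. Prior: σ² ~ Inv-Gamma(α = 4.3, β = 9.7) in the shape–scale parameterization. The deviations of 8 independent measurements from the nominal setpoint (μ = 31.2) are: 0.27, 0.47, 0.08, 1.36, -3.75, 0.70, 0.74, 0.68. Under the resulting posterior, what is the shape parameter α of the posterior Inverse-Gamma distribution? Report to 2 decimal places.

8.30

With known mean μ and an Inverse-Gamma(α, β) prior on σ², the Normal likelihood is conjugate: posterior is Inv-Gamma(α + n/2, β + Σ(xᵢ−μ)²/2).
Σ(xᵢ−μ)² = (0.27)² + (0.47)² + (0.08)² + (1.36)² + (-3.75)² + (0.70)² + (0.74)² + (0.68)² = 17.7123.
Posterior: Inv-Gamma(4.3 + 8/2, 9.7 + 17.7123/2) = Inv-Gamma(8.30, 18.55615).
Posterior α = 8.30.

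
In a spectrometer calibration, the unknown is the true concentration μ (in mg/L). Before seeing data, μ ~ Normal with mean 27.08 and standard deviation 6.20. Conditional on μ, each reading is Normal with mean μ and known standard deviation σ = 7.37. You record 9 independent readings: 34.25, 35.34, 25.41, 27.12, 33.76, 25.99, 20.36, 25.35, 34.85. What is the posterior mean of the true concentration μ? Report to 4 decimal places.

28.8768

For Normal data with known variance σ², a Normal(μ₀, σ₀²) prior on μ is conjugate. Posterior precision = 1/σ₀² + n/σ²; posterior mean is the precision-weighted average of μ₀ and x̄.
Σxᵢ = 34.25 + 35.34 + 25.41 + 27.12 + 33.76 + 25.99 + 20.36 + 25.35 + 34.85 = 262.43, so n·x̄ = 262.43.
σ₀² = 6.20² = 38.44, σ² = 7.37² = 54.3169; σ² + n·σ₀² = 54.3169 + 9·38.44 = 400.2769.
Posterior mean = (μ₀/σ₀² + n·x̄/σ²)/(1/σ₀² + n/σ²) = (σ²·μ₀ + σ₀²·n·x̄)/(σ² + n·σ₀²) = (54.3169·27.08 + 38.44·262.43)/400.2769 = 11558.710852/400.2769 = 28.8768.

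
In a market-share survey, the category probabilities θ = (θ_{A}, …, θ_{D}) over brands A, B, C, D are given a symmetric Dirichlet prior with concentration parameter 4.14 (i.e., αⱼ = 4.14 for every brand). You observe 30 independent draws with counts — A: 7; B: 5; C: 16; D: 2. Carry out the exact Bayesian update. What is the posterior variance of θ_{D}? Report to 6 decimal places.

The Dirichlet prior is conjugate to the Multinomial likelihood: each posterior αⱼ = prior αⱼ + observed count nⱼ.
Posterior concentration: (11.14, 9.14, 20.14, 6.14), total = 46.56.
Var[θ_j] = α_j(Σα−α_j)/((Σα)²(Σα+1)) = 6.14·40.42/(46.56²·47.56) = 0.002407.

0.002407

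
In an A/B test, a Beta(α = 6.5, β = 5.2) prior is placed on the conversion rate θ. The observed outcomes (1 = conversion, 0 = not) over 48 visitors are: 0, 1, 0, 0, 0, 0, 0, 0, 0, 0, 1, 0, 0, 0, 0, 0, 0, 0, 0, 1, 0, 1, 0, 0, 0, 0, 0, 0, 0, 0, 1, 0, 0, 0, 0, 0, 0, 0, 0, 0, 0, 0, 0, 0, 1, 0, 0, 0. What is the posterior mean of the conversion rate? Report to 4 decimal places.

The Beta prior is conjugate to a Binomial/Bernoulli likelihood; the update adds successes to α and failures to β.
Posterior: Beta(α+k, β+n−k) = Beta(6.5+6, 5.2+42) = Beta(12.5, 47.2).
Posterior mean = α/(α+β) = 12.5/59.7 = 0.2094.

0.2094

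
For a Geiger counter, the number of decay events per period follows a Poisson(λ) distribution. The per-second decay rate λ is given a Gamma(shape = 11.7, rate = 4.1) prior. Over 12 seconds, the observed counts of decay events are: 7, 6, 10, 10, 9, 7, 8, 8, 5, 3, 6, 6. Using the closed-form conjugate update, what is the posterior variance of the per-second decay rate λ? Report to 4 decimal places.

0.3731

With a Gamma(shape α, rate β) prior, the Poisson likelihood is conjugate: the posterior is Gamma(α + ΣXᵢ, β + n).
Sum of counts S = 85 over n = 12 seconds.
Posterior: Gamma(α+S, β+n) = Gamma(11.7+85, 4.1+12) = Gamma(96.7, 16.1).
Var = α/β² = 96.7/16.1² = 0.3731.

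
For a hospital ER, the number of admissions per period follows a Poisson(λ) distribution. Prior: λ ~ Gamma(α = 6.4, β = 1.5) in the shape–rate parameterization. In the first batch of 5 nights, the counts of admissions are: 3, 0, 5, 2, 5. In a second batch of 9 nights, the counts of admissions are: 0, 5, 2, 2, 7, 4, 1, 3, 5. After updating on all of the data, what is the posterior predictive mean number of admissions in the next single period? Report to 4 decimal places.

3.2516

With a Gamma(shape α, rate β) prior, the Poisson likelihood is conjugate: the posterior is Gamma(α + ΣXᵢ, β + n).
Batch 1: sum of counts S = 15 over n = 5 nights.
After batch 1: Gamma(α+S, β+n) = Gamma(6.4+15, 1.5+5) = Gamma(21.4, 6.5).
Batch 2: sum of counts S = 29 over n = 9 nights.
After batch 2: Gamma(α+S, β+n) = Gamma(21.4+29, 6.5+9) = Gamma(50.4, 15.5).
The predictive distribution for one future period is NegBinom with mean α/β = 3.2516.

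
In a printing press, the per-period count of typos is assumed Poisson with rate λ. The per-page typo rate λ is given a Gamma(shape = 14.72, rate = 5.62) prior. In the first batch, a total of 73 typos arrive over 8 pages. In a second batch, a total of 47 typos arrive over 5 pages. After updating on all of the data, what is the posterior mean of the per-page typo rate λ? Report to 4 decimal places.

With a Gamma(shape α, rate β) prior, the Poisson likelihood is conjugate: the posterior is Gamma(α + ΣXᵢ, β + n).
After batch 1: Gamma(α+S, β+n) = Gamma(14.72+73, 5.62+8) = Gamma(87.72, 13.62).
After batch 2: Gamma(α+S, β+n) = Gamma(87.72+47, 13.62+5) = Gamma(134.72, 18.62).
Posterior mean = α/β = 134.72/18.62 = 7.2352.

7.2352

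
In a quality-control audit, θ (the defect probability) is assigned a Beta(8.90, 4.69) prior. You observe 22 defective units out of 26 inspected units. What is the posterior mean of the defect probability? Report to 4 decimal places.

The Beta prior is conjugate to a Binomial/Bernoulli likelihood; the update adds successes to α and failures to β.
Posterior: Beta(α+k, β+n−k) = Beta(8.90+22, 4.69+4) = Beta(30.90, 8.69).
Posterior mean = α/(α+β) = 30.90/39.59 = 0.7805.

0.7805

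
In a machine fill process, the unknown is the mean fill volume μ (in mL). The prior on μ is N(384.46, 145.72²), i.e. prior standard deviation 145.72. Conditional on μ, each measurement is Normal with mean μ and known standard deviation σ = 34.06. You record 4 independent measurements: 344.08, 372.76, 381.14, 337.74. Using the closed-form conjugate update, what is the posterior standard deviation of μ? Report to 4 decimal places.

16.9149

For Normal data with known variance σ², a Normal(μ₀, σ₀²) prior on μ is conjugate. Posterior precision = 1/σ₀² + n/σ²; posterior mean is the precision-weighted average of μ₀ and x̄.
σ₀² = 145.72² = 21234.3184, σ² = 34.06² = 1160.0836; σ² + n·σ₀² = 1160.0836 + 4·21234.3184 = 86097.3572.
Posterior precision = 1/σ₀² + n/σ² = 1/21234.3184 + 4/1160.0836 = (σ² + n·σ₀²)/(σ₀²σ²) = 86097.3572/(21234.3184·1160.0836); posterior variance σₙ² = σ₀²σ²/(σ² + n·σ₀²) = 21234.3184·1160.0836/86097.3572 = 286.113132.
Posterior SD = √σₙ² = √(21234.3184·1160.0836/86097.3572) = 16.9149.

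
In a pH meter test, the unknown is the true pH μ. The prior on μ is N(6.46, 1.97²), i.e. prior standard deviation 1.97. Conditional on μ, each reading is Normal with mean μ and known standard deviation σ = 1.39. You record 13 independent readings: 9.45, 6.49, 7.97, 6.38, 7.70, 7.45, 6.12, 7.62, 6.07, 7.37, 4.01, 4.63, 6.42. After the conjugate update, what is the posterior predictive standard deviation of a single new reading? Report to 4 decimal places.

1.4406

For Normal data with known variance σ², a Normal(μ₀, σ₀²) prior on μ is conjugate. Posterior precision = 1/σ₀² + n/σ²; posterior mean is the precision-weighted average of μ₀ and x̄.
σ₀² = 1.97² = 3.8809, σ² = 1.39² = 1.9321; σ² + n·σ₀² = 1.9321 + 13·3.8809 = 52.3838.
Posterior precision = 1/σ₀² + n/σ² = 1/3.8809 + 13/1.9321 = (σ² + n·σ₀²)/(σ₀²σ²) = 52.3838/(3.8809·1.9321); posterior variance σₙ² = σ₀²σ²/(σ² + n·σ₀²) = 3.8809·1.9321/52.3838 = 0.143141.
Predictive variance for one new observation = σₙ² + σ² = 3.8809·1.9321/52.3838 + 1.9321 = σ²·(σ₀² + 52.3838)/52.3838 = 1.9321·56.2647/52.3838 = 2.075241; SD = √(1.9321·56.2647/52.3838) = 1.4406.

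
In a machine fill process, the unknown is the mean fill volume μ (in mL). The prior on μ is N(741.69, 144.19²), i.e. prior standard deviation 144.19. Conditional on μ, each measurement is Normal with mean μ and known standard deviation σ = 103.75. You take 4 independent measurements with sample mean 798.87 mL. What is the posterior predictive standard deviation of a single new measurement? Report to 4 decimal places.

For Normal data with known variance σ², a Normal(μ₀, σ₀²) prior on μ is conjugate. Posterior precision = 1/σ₀² + n/σ²; posterior mean is the precision-weighted average of μ₀ and x̄.
σ₀² = 144.19² = 20790.7561, σ² = 103.75² = 10764.0625; σ² + n·σ₀² = 10764.0625 + 4·20790.7561 = 93927.0869.
Posterior precision = 1/σ₀² + n/σ² = 1/20790.7561 + 4/10764.0625 = (σ² + n·σ₀²)/(σ₀²σ²) = 93927.0869/(20790.7561·10764.0625); posterior variance σₙ² = σ₀²σ²/(σ² + n·σ₀²) = 20790.7561·10764.0625/93927.0869 = 2382.624709.
Predictive variance for one new observation = σₙ² + σ² = 20790.7561·10764.0625/93927.0869 + 10764.0625 = σ²·(σ₀² + 93927.0869)/93927.0869 = 10764.0625·114717.843/93927.0869 = 13146.687209; SD = √(10764.0625·114717.843/93927.0869) = 114.6590.

114.6590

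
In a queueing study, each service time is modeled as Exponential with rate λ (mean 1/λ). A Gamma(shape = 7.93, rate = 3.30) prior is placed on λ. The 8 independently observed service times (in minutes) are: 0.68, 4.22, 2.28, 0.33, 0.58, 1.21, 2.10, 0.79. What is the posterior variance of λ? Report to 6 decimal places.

With a Gamma(shape α, rate β) prior on the exponential rate λ, the posterior after n observations with total T = Σxᵢ is Gamma(α+n, β+T).
Sum of observations T = 12.19 minutes; n = 8.
Posterior: Gamma(7.93+8, 3.30+12.19) = Gamma(15.93, 15.49).
Var = α/β² = 0.066392.

0.066392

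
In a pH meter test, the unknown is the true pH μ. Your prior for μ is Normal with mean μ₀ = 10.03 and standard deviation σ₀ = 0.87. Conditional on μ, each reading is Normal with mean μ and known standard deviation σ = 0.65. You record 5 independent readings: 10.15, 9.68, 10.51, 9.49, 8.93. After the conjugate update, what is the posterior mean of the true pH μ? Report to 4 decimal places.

9.7799

For Normal data with known variance σ², a Normal(μ₀, σ₀²) prior on μ is conjugate. Posterior precision = 1/σ₀² + n/σ²; posterior mean is the precision-weighted average of μ₀ and x̄.
Σxᵢ = 10.15 + 9.68 + 10.51 + 9.49 + 8.93 = 48.76, so n·x̄ = 48.76.
σ₀² = 0.87² = 0.7569, σ² = 0.65² = 0.4225; σ² + n·σ₀² = 0.4225 + 5·0.7569 = 4.207.
Posterior mean = (μ₀/σ₀² + n·x̄/σ²)/(1/σ₀² + n/σ²) = (σ²·μ₀ + σ₀²·n·x̄)/(σ² + n·σ₀²) = (0.4225·10.03 + 0.7569·48.76)/4.207 = 41.144119/4.207 = 9.7799.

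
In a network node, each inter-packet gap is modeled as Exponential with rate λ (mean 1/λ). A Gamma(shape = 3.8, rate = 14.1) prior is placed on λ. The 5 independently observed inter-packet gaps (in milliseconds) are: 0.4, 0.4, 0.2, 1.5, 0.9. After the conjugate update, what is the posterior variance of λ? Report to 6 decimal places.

0.028735

With a Gamma(shape α, rate β) prior on the exponential rate λ, the posterior after n observations with total T = Σxᵢ is Gamma(α+n, β+T).
Sum of observations T = 3.4 milliseconds; n = 5.
Posterior: Gamma(3.8+5, 14.1+3.4) = Gamma(8.8, 17.5).
Var = α/β² = 0.028735.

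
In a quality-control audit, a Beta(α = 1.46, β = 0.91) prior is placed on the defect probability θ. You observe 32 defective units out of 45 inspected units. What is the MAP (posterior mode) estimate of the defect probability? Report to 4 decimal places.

0.7155

The Beta prior is conjugate to a Binomial/Bernoulli likelihood; the update adds successes to α and failures to β.
Posterior: Beta(α+k, β+n−k) = Beta(1.46+32, 0.91+13) = Beta(33.46, 13.91).
Mode of Beta(a,b) for a,b>1 is (a−1)/(a+b−2) = 32.46/45.37 = 0.7155.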